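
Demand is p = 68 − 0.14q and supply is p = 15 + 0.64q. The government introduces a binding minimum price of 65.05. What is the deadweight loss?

Competitive equilibrium: 68 − 0.14q = 15 + 0.64q → q* = 67.9487, p* = 58.4872.
At the floor p = 65.05, quantity demanded = (68 − 65.05)/0.14 = 21.0714.
Sellers' marginal cost at q' = 21.0714: 15 + 0.64·21.0714 = 28.4857.
Δq = 67.9487 − 21.0714 = 46.8773; wedge = 65.05 − 28.4857 = 36.5643.
DWL = ½ × 46.8773 × 36.5643 = 857.02.

857.02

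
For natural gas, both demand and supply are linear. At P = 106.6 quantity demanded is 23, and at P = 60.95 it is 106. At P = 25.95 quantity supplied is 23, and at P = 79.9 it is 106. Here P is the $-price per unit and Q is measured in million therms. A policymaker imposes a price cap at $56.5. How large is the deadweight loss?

Demand slope = (60.95 − 106.6)/(106 − 23) = −0.55, so P = 119.25 − 0.55Q.
Supply slope = (79.9 − 25.95)/(106 − 23) = 0.65, so P = 11 + 0.65Q.
Competitive equilibrium: 119.25 − 0.55Q = 11 + 0.65Q → Q* = 90.2083, P* = 69.6354.
At the ceiling P = 56.5, quantity supplied = (56.5 − 11)/0.65 = 70.
Willingness to pay at Q' = 70: 119.25 − 0.55·70 = 80.75.
ΔQ = 90.2083 − 70 = 20.2083; wedge = 80.75 − 56.5 = 24.25.
The triangle = ½ × 20.2083 × 24.25 = $245.03 million.

$245.03 million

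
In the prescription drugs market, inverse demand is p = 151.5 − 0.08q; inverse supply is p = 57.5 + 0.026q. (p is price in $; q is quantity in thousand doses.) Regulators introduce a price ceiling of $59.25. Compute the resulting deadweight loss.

$35592.43 thousand

Competitive equilibrium: 151.5 − 0.08q = 57.5 + 0.026q → q* = 886.79245, p* = 80.5566.
At the ceiling p = 59.25, quantity supplied = (59.25 − 57.5)/0.026 = 67.30769.
Willingness to pay at q' = 67.30769: 151.5 − 0.08·67.30769 = 146.11538.
Δq = 886.79245 − 67.30769 = 819.48476; wedge = 146.11538 − 59.25 = 86.86538.
The triangle = ½ × 819.48476 × 86.86538 = $35592.43 thousand.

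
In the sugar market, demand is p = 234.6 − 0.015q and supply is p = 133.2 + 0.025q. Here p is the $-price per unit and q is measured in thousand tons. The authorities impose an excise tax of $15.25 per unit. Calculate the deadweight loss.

Competitive equilibrium: 234.6 − 0.015q = 133.2 + 0.025q → q* = 2535, p* = 196.575.
With the tax, the buyer price exceeds the seller price by 15.25: (234.6 − 0.015q) − (133.2 + 0.025q) = 15.25 → q' = 2153.75.
Δq = 2535 − 2153.75 = 381.25; the wedge equals the tax, 15.25.
The triangle = ½ × 381.25 × 15.25 = $2907.03 thousand.

$2907.03 thousand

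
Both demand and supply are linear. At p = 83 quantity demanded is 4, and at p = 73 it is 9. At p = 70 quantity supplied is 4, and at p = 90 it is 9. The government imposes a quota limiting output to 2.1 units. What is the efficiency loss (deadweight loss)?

49.61

Demand slope = (73 − 83)/(9 − 4) = −2, so p = 91 − 2q.
Supply slope = (90 − 70)/(9 − 4) = 4, so p = 54 + 4q.
Competitive equilibrium: 91 − 2q = 54 + 4q → q* = 6.1667, p* = 78.6667.
At q = 2.1: demand price = 91 − 2·2.1 = 86.8; supply price = 54 + 4·2.1 = 62.4.
Δq = 6.1667 − 2.1 = 4.0667; wedge = 86.8 − 62.4 = 24.4.
Deadweight loss = ½ × 4.0667 × 24.4 = 49.61.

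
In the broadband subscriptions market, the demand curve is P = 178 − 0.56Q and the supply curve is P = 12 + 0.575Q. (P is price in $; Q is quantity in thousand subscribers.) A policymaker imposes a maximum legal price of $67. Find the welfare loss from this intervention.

$1453.20 thousand

Competitive equilibrium: 178 − 0.56Q = 12 + 0.575Q → Q* = 146.2555, P* = 96.0969.
At the ceiling P = 67, quantity supplied = (67 − 12)/0.575 = 95.6522.
Willingness to pay at Q' = 95.6522: 178 − 0.56·95.6522 = 124.4348.
ΔQ = 146.2555 − 95.6522 = 50.6033; wedge = 124.4348 − 67 = 57.4348.
DWL = ½ × 50.6033 × 57.4348 = $1453.20 thousand.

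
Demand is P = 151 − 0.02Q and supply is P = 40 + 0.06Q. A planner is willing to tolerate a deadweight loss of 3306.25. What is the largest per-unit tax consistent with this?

23

Competitive equilibrium: 151 − 0.02Q = 40 + 0.06Q → Q* = 1387.5, P* = 123.25.
A tax t gives ΔQ = t/0.08 and wedge t, so DWL = t²/0.16.
t²/0.16 = 3306.25 → t² = 529 → t = 23.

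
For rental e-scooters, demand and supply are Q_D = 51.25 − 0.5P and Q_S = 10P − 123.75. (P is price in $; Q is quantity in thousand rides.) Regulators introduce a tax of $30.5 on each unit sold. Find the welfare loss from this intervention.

In inverse form: demand P = 102.5 − 2Q, supply P = 12.375 + 0.1Q.
Competitive equilibrium: 102.5 − 2Q = 12.375 + 0.1Q → Q* = 42.9167, P* = 16.6667.
With the tax, the buyer price exceeds the seller price by 30.5: (102.5 − 2Q) − (12.375 + 0.1Q) = 30.5 → Q' = 28.3929.
ΔQ = 42.9167 − 28.3929 = 14.5238; the wedge equals the tax, 30.5.
DWL = ½ × 14.5238 × 30.5 = $221.49 thousand.

$221.49 thousand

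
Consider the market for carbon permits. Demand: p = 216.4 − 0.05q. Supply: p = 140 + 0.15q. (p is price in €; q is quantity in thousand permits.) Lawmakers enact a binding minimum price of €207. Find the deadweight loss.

€3763.60 thousand

Competitive equilibrium: 216.4 − 0.05q = 140 + 0.15q → q* = 382, p* = 197.3.
At the floor p = 207, quantity demanded = (216.4 − 207)/0.05 = 188.
Sellers' marginal cost at q' = 188: 140 + 0.15·188 = 168.2.
Δq = 382 − 188 = 194; wedge = 207 − 168.2 = 38.8.
The triangle = ½ × 194 × 38.8 = €3763.60 thousand.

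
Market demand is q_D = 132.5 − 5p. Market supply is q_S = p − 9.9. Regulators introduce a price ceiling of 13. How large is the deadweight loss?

In inverse form: demand p = 26.5 − 0.2q, supply p = 9.9 + q.
Competitive equilibrium: 26.5 − 0.2q = 9.9 + q → q* = 13.8333, p* = 23.7333.
At the ceiling p = 13, quantity supplied = (13 − 9.9)/1 = 3.1.
Willingness to pay at q' = 3.1: 26.5 − 0.2·3.1 = 25.88.
Δq = 13.8333 − 3.1 = 10.7333; wedge = 25.88 − 13 = 12.88.
DWL = ½ × 10.7333 × 12.88 = 69.12.

69.12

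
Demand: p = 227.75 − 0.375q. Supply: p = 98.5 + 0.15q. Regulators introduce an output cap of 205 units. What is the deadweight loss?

Competitive equilibrium: 227.75 − 0.375q = 98.5 + 0.15q → q* = 246.1905, p* = 135.4286.
At q = 205: demand price = 227.75 − 0.375·205 = 150.875; supply price = 98.5 + 0.15·205 = 129.25.
Δq = 246.1905 − 205 = 41.1905; wedge = 150.875 − 129.25 = 21.625.
Welfare loss = ½ × 41.1905 × 21.625 = 445.37.

445.37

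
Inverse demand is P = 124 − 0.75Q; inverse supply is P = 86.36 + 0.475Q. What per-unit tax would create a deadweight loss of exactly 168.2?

Competitive equilibrium: 124 − 0.75Q = 86.36 + 0.475Q → Q* = 30.7265, P* = 100.9551.
A tax t gives ΔQ = t/1.225 and wedge t, so DWL = t²/2.45.
t²/2.45 = 168.2 → t² = 412.09 → t = 20.3.

20.3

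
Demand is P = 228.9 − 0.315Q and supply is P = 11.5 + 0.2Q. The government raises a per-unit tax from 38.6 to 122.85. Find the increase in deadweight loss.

Competitive equilibrium: 228.9 − 0.315Q = 11.5 + 0.2Q → Q* = 422.1359, P* = 95.9272.
For a per-unit tax t: ΔQ = t/0.515, so DWL = ½·t·(t/0.515) = t²/1.03.
At t = 38.6: DWL = 1446.563. At t = 122.85: DWL = 14652.546.
Increase = 14652.546 − 1446.563 = 13205.98.

13205.98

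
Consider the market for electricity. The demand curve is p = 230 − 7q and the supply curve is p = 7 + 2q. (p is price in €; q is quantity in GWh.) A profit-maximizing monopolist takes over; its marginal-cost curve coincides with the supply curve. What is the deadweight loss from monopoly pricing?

€528.80

Competitive equilibrium: 230 − 7q = 7 + 2q → q* = 24.7778, p* = 56.5556.
Marginal revenue: MR = 230 − 14q. Set MR = MC: 230 − 14q = 7 + 2q → q_m = 13.9375.
Price p_m = 230 − 7·13.9375 = 132.4375; MC(q_m) = 7 + 2·13.9375 = 34.875.
Competitive q* = 24.7778, so Δq = 10.8403; wedge = 132.4375 − 34.875 = 97.5625.
Welfare loss = ½ × 10.8403 × 97.5625 = €528.80.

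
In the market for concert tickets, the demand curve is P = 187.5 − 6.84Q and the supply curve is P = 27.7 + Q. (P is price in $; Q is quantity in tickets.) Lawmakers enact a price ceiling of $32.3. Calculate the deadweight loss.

Competitive equilibrium: 187.5 − 6.84Q = 27.7 + Q → Q* = 20.3827, P* = 48.0827.
At the ceiling P = 32.3, quantity supplied = (32.3 − 27.7)/1 = 4.6.
Willingness to pay at Q' = 4.6: 187.5 − 6.84·4.6 = 156.036.
ΔQ = 20.3827 − 4.6 = 15.7827; wedge = 156.036 − 32.3 = 123.736.
Deadweight loss = ½ × 15.7827 × 123.736 = $976.44.

$976.44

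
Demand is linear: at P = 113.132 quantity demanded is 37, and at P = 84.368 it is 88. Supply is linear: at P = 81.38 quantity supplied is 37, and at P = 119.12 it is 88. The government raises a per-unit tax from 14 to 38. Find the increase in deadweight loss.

Demand slope = (84.368 − 113.132)/(88 − 37) = −0.564, so P = 134 − 0.564Q.
Supply slope = (119.12 − 81.38)/(88 − 37) = 0.74, so P = 54 + 0.74Q.
Competitive equilibrium: 134 − 0.564Q = 54 + 0.74Q → Q* = 61.3497, P* = 99.3988.
For a per-unit tax t: ΔQ = t/1.304, so DWL = ½·t·(t/1.304) = t²/2.608.
At t = 14: DWL = 75.153. At t = 38: DWL = 553.681.
Increase = 553.681 − 75.153 = 478.53.

478.53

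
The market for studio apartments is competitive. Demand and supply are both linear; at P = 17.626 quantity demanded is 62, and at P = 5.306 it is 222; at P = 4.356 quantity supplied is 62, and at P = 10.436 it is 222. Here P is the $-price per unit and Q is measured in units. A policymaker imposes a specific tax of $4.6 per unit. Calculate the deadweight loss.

Demand slope = (5.306 − 17.626)/(222 − 62) = −0.077, so P = 22.4 − 0.077Q.
Supply slope = (10.436 − 4.356)/(222 − 62) = 0.038, so P = 2 + 0.038Q.
Competitive equilibrium: 22.4 − 0.077Q = 2 + 0.038Q → Q* = 177.3913, P* = 8.7409.
With the tax, the buyer price exceeds the seller price by 4.6: (22.4 − 0.077Q) − (2 + 0.038Q) = 4.6 → Q' = 137.3913.
ΔQ = 177.3913 − 137.3913 = 40; the wedge equals the tax, 4.6.
Deadweight loss = ½ × 40 × 4.6 = $92.

$92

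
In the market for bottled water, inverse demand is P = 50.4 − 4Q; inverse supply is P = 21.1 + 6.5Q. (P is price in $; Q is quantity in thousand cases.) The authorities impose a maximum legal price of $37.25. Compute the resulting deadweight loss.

Competitive equilibrium: 50.4 − 4Q = 21.1 + 6.5Q → Q* = 2.7905, P* = 39.2381.
At the ceiling P = 37.25, quantity supplied = (37.25 − 21.1)/6.5 = 2.4846.
Willingness to pay at Q' = 2.4846: 50.4 − 4·2.4846 = 40.4616.
ΔQ = 2.7905 − 2.4846 = 0.3059; wedge = 40.4616 − 37.25 = 3.2116.
The triangle = ½ × 0.3059 × 3.2116 = $0.49 thousand.

$0.49 thousand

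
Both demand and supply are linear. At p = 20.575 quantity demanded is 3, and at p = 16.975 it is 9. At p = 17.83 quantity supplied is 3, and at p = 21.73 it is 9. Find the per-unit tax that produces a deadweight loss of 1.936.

Demand slope = (16.975 − 20.575)/(9 − 3) = −0.6, so p = 22.375 − 0.6q.
Supply slope = (21.73 − 17.83)/(9 − 3) = 0.65, so p = 15.88 + 0.65q.
Competitive equilibrium: 22.375 − 0.6q = 15.88 + 0.65q → q* = 5.196, p* = 19.2574.
A tax t gives Δq = t/1.25 and wedge t, so DWL = t²/2.5.
t²/2.5 = 1.936 → t² = 4.84 → t = 2.2.

2.2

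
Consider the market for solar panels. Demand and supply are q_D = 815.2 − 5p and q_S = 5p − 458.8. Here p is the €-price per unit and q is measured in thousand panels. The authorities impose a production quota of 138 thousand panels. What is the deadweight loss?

In inverse form: demand p = 163.04 − 0.2q, supply p = 91.76 + 0.2q.
Competitive equilibrium: 163.04 − 0.2q = 91.76 + 0.2q → q* = 178.2, p* = 127.4.
At q = 138: demand price = 163.04 − 0.2·138 = 135.44; supply price = 91.76 + 0.2·138 = 119.36.
Δq = 178.2 − 138 = 40.2; wedge = 135.44 − 119.36 = 16.08.
DWL = ½ × 40.2 × 16.08 = €323.208 thousand.

€323.208 thousand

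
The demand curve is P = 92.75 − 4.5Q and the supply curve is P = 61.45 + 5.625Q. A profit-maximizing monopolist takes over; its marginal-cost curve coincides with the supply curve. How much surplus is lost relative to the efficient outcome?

Competitive equilibrium: 92.75 − 4.5Q = 61.45 + 5.625Q → Q* = 3.0914, P* = 78.8389.
Marginal revenue: MR = 92.75 − 9Q. Set MR = MC: 92.75 − 9Q = 61.45 + 5.625Q → Q_m = 2.1402.
Price P_m = 92.75 − 4.5·2.1402 = 83.1191; MC(Q_m) = 61.45 + 5.625·2.1402 = 73.4886.
Competitive Q* = 3.0914, so ΔQ = 0.9512; wedge = 83.1191 − 73.4886 = 9.6305.
The triangle = ½ × 0.9512 × 9.6305 = 4.58.

4.58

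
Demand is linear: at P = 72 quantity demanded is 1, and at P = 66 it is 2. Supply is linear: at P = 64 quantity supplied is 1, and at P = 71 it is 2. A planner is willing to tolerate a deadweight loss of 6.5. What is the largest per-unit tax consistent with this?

Demand slope = (66 − 72)/(2 − 1) = −6, so P = 78 − 6Q.
Supply slope = (71 − 64)/(2 − 1) = 7, so P = 57 + 7Q.
Competitive equilibrium: 78 − 6Q = 57 + 7Q → Q* = 1.6154, P* = 68.3077.
A tax t gives ΔQ = t/13 and wedge t, so DWL = t²/26.
t²/26 = 6.5 → t² = 169 → t = 13.

13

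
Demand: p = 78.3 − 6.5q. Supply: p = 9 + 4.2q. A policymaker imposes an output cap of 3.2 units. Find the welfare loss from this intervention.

57.44

Competitive equilibrium: 78.3 − 6.5q = 9 + 4.2q → q* = 6.4766, p* = 36.2019.
At q = 3.2: demand price = 78.3 − 6.5·3.2 = 57.5; supply price = 9 + 4.2·3.2 = 22.44.
Δq = 6.4766 − 3.2 = 3.2766; wedge = 57.5 − 22.44 = 35.06.
Welfare loss = ½ × 3.2766 × 35.06 = 57.44.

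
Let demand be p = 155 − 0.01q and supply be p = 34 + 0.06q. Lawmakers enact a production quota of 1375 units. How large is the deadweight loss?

Competitive equilibrium: 155 − 0.01q = 34 + 0.06q → q* = 1728.5714, p* = 137.7143.
At q = 1375: demand price = 155 − 0.01·1375 = 141.25; supply price = 34 + 0.06·1375 = 116.5.
Δq = 1728.5714 − 1375 = 353.5714; wedge = 141.25 − 116.5 = 24.75.
DWL = ½ × 353.5714 × 24.75 = 4375.45.

4375.45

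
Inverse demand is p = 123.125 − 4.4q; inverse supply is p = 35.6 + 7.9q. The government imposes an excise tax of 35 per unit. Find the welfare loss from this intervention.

49.80

Competitive equilibrium: 123.125 − 4.4q = 35.6 + 7.9q → q* = 7.1159, p* = 91.8152.
With the tax, the buyer price exceeds the seller price by 35: (123.125 − 4.4q) − (35.6 + 7.9q) = 35 → q' = 4.2703.
Δq = 7.1159 − 4.2703 = 2.8456; the wedge equals the tax, 35.
DWL = ½ × 2.8456 × 35 = 49.80.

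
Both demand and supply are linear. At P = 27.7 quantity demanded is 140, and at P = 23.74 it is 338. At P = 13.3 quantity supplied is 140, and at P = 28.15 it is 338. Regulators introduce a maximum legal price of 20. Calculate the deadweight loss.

184.04

Demand slope = (23.74 − 27.7)/(338 − 140) = −0.02, so P = 30.5 − 0.02Q.
Supply slope = (28.15 − 13.3)/(338 − 140) = 0.075, so P = 2.8 + 0.075Q.
Competitive equilibrium: 30.5 − 0.02Q = 2.8 + 0.075Q → Q* = 291.5789, P* = 24.6684.
At the ceiling P = 20, quantity supplied = (20 − 2.8)/0.075 = 229.3333.
Willingness to pay at Q' = 229.3333: 30.5 − 0.02·229.3333 = 25.9133.
ΔQ = 291.5789 − 229.3333 = 62.2456; wedge = 25.9133 − 20 = 5.9133.
Welfare loss = ½ × 62.2456 × 5.9133 = 184.04.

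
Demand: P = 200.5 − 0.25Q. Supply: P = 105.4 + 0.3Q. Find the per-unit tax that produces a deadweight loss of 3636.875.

63.25

Competitive equilibrium: 200.5 − 0.25Q = 105.4 + 0.3Q → Q* = 172.9091, P* = 157.2727.
A tax t gives ΔQ = t/0.55 and wedge t, so DWL = t²/1.1.
t²/1.1 = 3636.875 → t² = 4000.5625 → t = 63.25.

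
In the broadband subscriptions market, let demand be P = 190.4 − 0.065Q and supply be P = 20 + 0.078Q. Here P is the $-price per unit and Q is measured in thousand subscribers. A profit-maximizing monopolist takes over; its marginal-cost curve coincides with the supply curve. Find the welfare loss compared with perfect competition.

Competitive equilibrium: 190.4 − 0.065Q = 20 + 0.078Q → Q* = 1191.6084, P* = 112.9455.
Marginal revenue: MR = 190.4 − 0.13Q. Set MR = MC: 190.4 − 0.13Q = 20 + 0.078Q → Q_m = 819.2308.
Price P_m = 190.4 − 0.065·819.2308 = 137.15; MC(Q_m) = 20 + 0.078·819.2308 = 83.9.
Competitive Q* = 1191.6084, so ΔQ = 372.3776; wedge = 137.15 − 83.9 = 53.25.
Welfare loss = ½ × 372.3776 × 53.25 = $9914.55 thousand.

$9914.55 thousand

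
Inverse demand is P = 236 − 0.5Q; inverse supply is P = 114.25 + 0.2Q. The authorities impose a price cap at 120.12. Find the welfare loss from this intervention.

7316.04

Competitive equilibrium: 236 − 0.5Q = 114.25 + 0.2Q → Q* = 173.9286, P* = 149.0357.
At the ceiling P = 120.12, quantity supplied = (120.12 − 114.25)/0.2 = 29.35.
Willingness to pay at Q' = 29.35: 236 − 0.5·29.35 = 221.325.
ΔQ = 173.9286 − 29.35 = 144.5786; wedge = 221.325 − 120.12 = 101.205.
The triangle = ½ × 144.5786 × 101.205 = 7316.04.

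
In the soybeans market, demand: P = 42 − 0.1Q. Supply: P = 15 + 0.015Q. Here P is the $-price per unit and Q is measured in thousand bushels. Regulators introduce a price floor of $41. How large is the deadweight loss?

$2905.32 thousand

Competitive equilibrium: 42 − 0.1Q = 15 + 0.015Q → Q* = 234.7826, P* = 18.5217.
At the floor P = 41, quantity demanded = (42 − 41)/0.1 = 10.
Sellers' marginal cost at Q' = 10: 15 + 0.015·10 = 15.15.
ΔQ = 234.7826 − 10 = 224.7826; wedge = 41 − 15.15 = 25.85.
Welfare loss = ½ × 224.7826 × 25.85 = $2905.32 thousand.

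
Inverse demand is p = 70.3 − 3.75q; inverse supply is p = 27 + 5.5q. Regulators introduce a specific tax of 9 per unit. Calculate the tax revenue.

Competitive equilibrium: 70.3 − 3.75q = 27 + 5.5q → q* = 4.6811, p* = 52.7459.
With the tax, the buyer price exceeds the seller price by 9: (70.3 − 3.75q) − (27 + 5.5q) = 9 → q' = 3.7081.
Tax revenue = 9 × 3.7081 = 33.37.

33.37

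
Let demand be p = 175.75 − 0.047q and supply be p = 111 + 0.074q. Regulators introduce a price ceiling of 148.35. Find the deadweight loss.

Competitive equilibrium: 175.75 − 0.047q = 111 + 0.074q → q* = 535.124, p* = 150.5992.
At the ceiling p = 148.35, quantity supplied = (148.35 − 111)/0.074 = 504.7297.
Willingness to pay at q' = 504.7297: 175.75 − 0.047·504.7297 = 152.0277.
Δq = 535.124 − 504.7297 = 30.3943; wedge = 152.0277 − 148.35 = 3.6777.
Deadweight loss = ½ × 30.3943 × 3.6777 = 55.89.

55.89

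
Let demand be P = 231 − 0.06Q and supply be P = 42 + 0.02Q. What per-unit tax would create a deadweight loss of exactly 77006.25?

Competitive equilibrium: 231 − 0.06Q = 42 + 0.02Q → Q* = 2362.5, P* = 89.25.
A tax t gives ΔQ = t/0.08 and wedge t, so DWL = t²/0.16.
t²/0.16 = 77006.25 → t² = 12321 → t = 111.

111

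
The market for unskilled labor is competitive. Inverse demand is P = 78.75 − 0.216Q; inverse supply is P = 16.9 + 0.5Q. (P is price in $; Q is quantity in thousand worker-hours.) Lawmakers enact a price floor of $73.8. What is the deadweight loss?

Competitive equilibrium: 78.75 − 0.216Q = 16.9 + 0.5Q → Q* = 86.3827, P* = 60.0913.
At the floor P = 73.8, quantity demanded = (78.75 − 73.8)/0.216 = 22.9167.
Sellers' marginal cost at Q' = 22.9167: 16.9 + 0.5·22.9167 = 28.3584.
ΔQ = 86.3827 − 22.9167 = 63.466; wedge = 73.8 − 28.3584 = 45.4416.
The triangle = ½ × 63.466 × 45.4416 = $1442 thousand.

$1442 thousand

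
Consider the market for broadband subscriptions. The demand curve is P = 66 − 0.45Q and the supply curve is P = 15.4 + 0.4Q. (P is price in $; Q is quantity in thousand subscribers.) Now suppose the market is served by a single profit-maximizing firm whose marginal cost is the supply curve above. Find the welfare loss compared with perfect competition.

Competitive equilibrium: 66 − 0.45Q = 15.4 + 0.4Q → Q* = 59.5294, P* = 39.2118.
Marginal revenue: MR = 66 − 0.9Q. Set MR = MC: 66 − 0.9Q = 15.4 + 0.4Q → Q_m = 38.9231.
Price P_m = 66 − 0.45·38.9231 = 48.4846; MC(Q_m) = 15.4 + 0.4·38.9231 = 30.9692.
Competitive Q* = 59.5294, so ΔQ = 20.6063; wedge = 48.4846 − 30.9692 = 17.5154.
DWL = ½ × 20.6063 × 17.5154 = $180.46 thousand.

$180.46 thousand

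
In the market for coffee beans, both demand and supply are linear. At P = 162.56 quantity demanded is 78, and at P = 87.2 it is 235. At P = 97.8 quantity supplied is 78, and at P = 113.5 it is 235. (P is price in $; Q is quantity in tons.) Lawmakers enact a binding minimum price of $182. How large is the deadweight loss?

$6713.85

Demand slope = (87.2 − 162.56)/(235 − 78) = −0.48, so P = 200 − 0.48Q.
Supply slope = (113.5 − 97.8)/(235 − 78) = 0.1, so P = 90 + 0.1Q.
Competitive equilibrium: 200 − 0.48Q = 90 + 0.1Q → Q* = 189.6552, P* = 108.9655.
At the floor P = 182, quantity demanded = (200 − 182)/0.48 = 37.5.
Sellers' marginal cost at Q' = 37.5: 90 + 0.1·37.5 = 93.75.
ΔQ = 189.6552 − 37.5 = 152.1552; wedge = 182 − 93.75 = 88.25.
Deadweight loss = ½ × 152.1552 × 88.25 = $6713.85.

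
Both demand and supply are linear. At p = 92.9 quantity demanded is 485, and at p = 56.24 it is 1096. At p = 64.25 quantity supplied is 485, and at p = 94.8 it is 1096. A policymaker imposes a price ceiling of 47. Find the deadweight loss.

20161.64

Demand slope = (56.24 − 92.9)/(1096 − 485) = −0.06, so p = 122 − 0.06q.
Supply slope = (94.8 − 64.25)/(1096 − 485) = 0.05, so p = 40 + 0.05q.
Competitive equilibrium: 122 − 0.06q = 40 + 0.05q → q* = 745.45455, p* = 77.27273.
At the ceiling p = 47, quantity supplied = (47 − 40)/0.05 = 140.
Willingness to pay at q' = 140: 122 − 0.06·140 = 113.6.
Δq = 745.45455 − 140 = 605.45455; wedge = 113.6 − 47 = 66.6.
Welfare loss = ½ × 605.45455 × 66.6 = 20161.64.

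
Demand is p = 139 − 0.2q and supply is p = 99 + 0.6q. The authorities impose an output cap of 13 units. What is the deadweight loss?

Competitive equilibrium: 139 − 0.2q = 99 + 0.6q → q* = 50, p* = 129.
At q = 13: demand price = 139 − 0.2·13 = 136.4; supply price = 99 + 0.6·13 = 106.8.
Δq = 50 − 13 = 37; wedge = 136.4 − 106.8 = 29.6.
Welfare loss = ½ × 37 × 29.6 = 547.60.

547.60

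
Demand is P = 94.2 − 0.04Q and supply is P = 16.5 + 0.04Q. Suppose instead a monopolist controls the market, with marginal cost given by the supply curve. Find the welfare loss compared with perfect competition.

4192.56

Competitive equilibrium: 94.2 − 0.04Q = 16.5 + 0.04Q → Q* = 971.25, P* = 55.35.
Marginal revenue: MR = 94.2 − 0.08Q. Set MR = MC: 94.2 − 0.08Q = 16.5 + 0.04Q → Q_m = 647.5.
Price P_m = 94.2 − 0.04·647.5 = 68.3; MC(Q_m) = 16.5 + 0.04·647.5 = 42.4.
Competitive Q* = 971.25, so ΔQ = 323.75; wedge = 68.3 − 42.4 = 25.9.
DWL = ½ × 323.75 × 25.9 = 4192.56.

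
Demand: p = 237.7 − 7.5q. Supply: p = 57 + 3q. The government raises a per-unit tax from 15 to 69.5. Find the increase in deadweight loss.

Competitive equilibrium: 237.7 − 7.5q = 57 + 3q → q* = 17.2095, p* = 108.6286.
For a per-unit tax t: Δq = t/10.5, so DWL = ½·t·(t/10.5) = t²/21.
At t = 15: DWL = 10.714. At t = 69.5: DWL = 230.012.
Increase = 230.012 − 10.714 = 219.30.

219.30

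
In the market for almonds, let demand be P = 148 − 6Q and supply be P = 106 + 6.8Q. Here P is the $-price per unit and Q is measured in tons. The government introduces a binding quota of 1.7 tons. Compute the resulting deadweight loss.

$16

Competitive equilibrium: 148 − 6Q = 106 + 6.8Q → Q* = 3.2813, P* = 128.3125.
At Q = 1.7: demand price = 148 − 6·1.7 = 137.8; supply price = 106 + 6.8·1.7 = 117.56.
ΔQ = 3.2813 − 1.7 = 1.5813; wedge = 137.8 − 117.56 = 20.24.
Welfare loss = ½ × 1.5813 × 20.24 = $16.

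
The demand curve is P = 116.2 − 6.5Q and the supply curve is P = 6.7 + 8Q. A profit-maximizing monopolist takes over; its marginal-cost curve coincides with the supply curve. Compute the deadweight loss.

39.61

Competitive equilibrium: 116.2 − 6.5Q = 6.7 + 8Q → Q* = 7.5517, P* = 67.1138.
Marginal revenue: MR = 116.2 − 13Q. Set MR = MC: 116.2 − 13Q = 6.7 + 8Q → Q_m = 5.2143.
Price P_m = 116.2 − 6.5·5.2143 = 82.3071; MC(Q_m) = 6.7 + 8·5.2143 = 48.4144.
Competitive Q* = 7.5517, so ΔQ = 2.3374; wedge = 82.3071 − 48.4144 = 33.8927.
Deadweight loss = ½ × 2.3374 × 33.8927 = 39.61.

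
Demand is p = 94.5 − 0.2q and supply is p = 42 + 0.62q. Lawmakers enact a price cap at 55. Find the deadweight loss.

760.09

Competitive equilibrium: 94.5 − 0.2q = 42 + 0.62q → q* = 64.0244, p* = 81.6951.
At the ceiling p = 55, quantity supplied = (55 − 42)/0.62 = 20.9677.
Willingness to pay at q' = 20.9677: 94.5 − 0.2·20.9677 = 90.3065.
Δq = 64.0244 − 20.9677 = 43.0567; wedge = 90.3065 − 55 = 35.3065.
Welfare loss = ½ × 43.0567 × 35.3065 = 760.09.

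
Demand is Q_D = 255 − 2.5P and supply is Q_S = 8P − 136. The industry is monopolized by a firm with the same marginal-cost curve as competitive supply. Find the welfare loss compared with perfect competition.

In inverse form: demand P = 102 − 0.4Q, supply P = 17 + 0.125Q.
Competitive equilibrium: 102 − 0.4Q = 17 + 0.125Q → Q* = 161.9048, P* = 37.2381.
Marginal revenue: MR = 102 − 0.8Q. Set MR = MC: 102 − 0.8Q = 17 + 0.125Q → Q_m = 91.8919.
Price P_m = 102 − 0.4·91.8919 = 65.2432; MC(Q_m) = 17 + 0.125·91.8919 = 28.4865.
Competitive Q* = 161.9048, so ΔQ = 70.0129; wedge = 65.2432 − 28.4865 = 36.7567.
Welfare loss = ½ × 70.0129 × 36.7567 = 1286.72.

1286.72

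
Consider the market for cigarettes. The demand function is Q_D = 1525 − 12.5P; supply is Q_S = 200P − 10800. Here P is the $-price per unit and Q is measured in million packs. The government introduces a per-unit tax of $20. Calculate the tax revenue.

In inverse form: demand P = 122 − 0.08Q, supply P = 54 + 0.005Q.
Competitive equilibrium: 122 − 0.08Q = 54 + 0.005Q → Q* = 800, P* = 58.
With the tax, the buyer price exceeds the seller price by 20: (122 − 0.08Q) − (54 + 0.005Q) = 20 → Q' = 564.7059.
Tax revenue = 20 × 564.7059 = $11294.12 million.

$11294.12 million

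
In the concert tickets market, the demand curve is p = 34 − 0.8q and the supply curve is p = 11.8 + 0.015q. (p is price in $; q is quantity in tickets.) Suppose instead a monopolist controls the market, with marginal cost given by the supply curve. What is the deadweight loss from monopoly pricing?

$74.19

Competitive equilibrium: 34 − 0.8q = 11.8 + 0.015q → q* = 27.2393, p* = 12.2086.
Marginal revenue: MR = 34 − 1.6q. Set MR = MC: 34 − 1.6q = 11.8 + 0.015q → q_m = 13.7461.
Price p_m = 34 − 0.8·13.7461 = 23.0031; MC(q_m) = 11.8 + 0.015·13.7461 = 12.0062.
Competitive q* = 27.2393, so Δq = 13.4932; wedge = 23.0031 − 12.0062 = 10.9969.
The triangle = ½ × 13.4932 × 10.9969 = $74.19.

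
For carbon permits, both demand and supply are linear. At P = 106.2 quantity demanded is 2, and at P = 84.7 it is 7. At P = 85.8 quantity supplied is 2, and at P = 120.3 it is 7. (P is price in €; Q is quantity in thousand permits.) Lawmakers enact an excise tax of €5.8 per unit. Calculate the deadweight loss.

Demand slope = (84.7 − 106.2)/(7 − 2) = −4.3, so P = 114.8 − 4.3Q.
Supply slope = (120.3 − 85.8)/(7 − 2) = 6.9, so P = 72 + 6.9Q.
Competitive equilibrium: 114.8 − 4.3Q = 72 + 6.9Q → Q* = 3.8214, P* = 98.3679.
With the tax, the buyer price exceeds the seller price by 5.8: (114.8 − 4.3Q) − (72 + 6.9Q) = 5.8 → Q' = 3.3036.
ΔQ = 3.8214 − 3.3036 = 0.5178; the wedge equals the tax, 5.8.
Welfare loss = ½ × 0.5178 × 5.8 = €1.50 thousand.

€1.50 thousand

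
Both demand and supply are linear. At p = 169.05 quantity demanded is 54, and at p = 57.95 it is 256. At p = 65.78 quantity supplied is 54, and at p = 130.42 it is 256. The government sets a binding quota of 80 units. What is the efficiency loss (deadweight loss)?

3738.17

Demand slope = (57.95 − 169.05)/(256 − 54) = −0.55, so p = 198.75 − 0.55q.
Supply slope = (130.42 − 65.78)/(256 − 54) = 0.32, so p = 48.5 + 0.32q.
Competitive equilibrium: 198.75 − 0.55q = 48.5 + 0.32q → q* = 172.7011, p* = 103.7644.
At q = 80: demand price = 198.75 − 0.55·80 = 154.75; supply price = 48.5 + 0.32·80 = 74.1.
Δq = 172.7011 − 80 = 92.7011; wedge = 154.75 − 74.1 = 80.65.
Deadweight loss = ½ × 92.7011 × 80.65 = 3738.17.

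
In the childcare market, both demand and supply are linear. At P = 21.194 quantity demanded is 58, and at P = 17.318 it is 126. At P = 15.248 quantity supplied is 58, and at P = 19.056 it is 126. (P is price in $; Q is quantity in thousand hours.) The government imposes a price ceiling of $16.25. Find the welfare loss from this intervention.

$68.14 thousand

Demand slope = (17.318 − 21.194)/(126 − 58) = −0.057, so P = 24.5 − 0.057Q.
Supply slope = (19.056 − 15.248)/(126 − 58) = 0.056, so P = 12 + 0.056Q.
Competitive equilibrium: 24.5 − 0.057Q = 12 + 0.056Q → Q* = 110.6195, P* = 18.1947.
At the ceiling P = 16.25, quantity supplied = (16.25 − 12)/0.056 = 75.8929.
Willingness to pay at Q' = 75.8929: 24.5 − 0.057·75.8929 = 20.1741.
ΔQ = 110.6195 − 75.8929 = 34.7266; wedge = 20.1741 − 16.25 = 3.9241.
Deadweight loss = ½ × 34.7266 × 3.9241 = $68.14 thousand.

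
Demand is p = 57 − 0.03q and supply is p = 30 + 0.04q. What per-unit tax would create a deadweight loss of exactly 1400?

Competitive equilibrium: 57 − 0.03q = 30 + 0.04q → q* = 385.7143, p* = 45.4286.
A tax t gives Δq = t/0.07 and wedge t, so DWL = t²/0.14.
t²/0.14 = 1400 → t² = 196 → t = 14.

14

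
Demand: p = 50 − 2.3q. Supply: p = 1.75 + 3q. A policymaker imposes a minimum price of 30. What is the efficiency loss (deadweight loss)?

0.44

Competitive equilibrium: 50 − 2.3q = 1.75 + 3q → q* = 9.1038, p* = 29.0613.
At the floor p = 30, quantity demanded = (50 − 30)/2.3 = 8.6957.
Sellers' marginal cost at q' = 8.6957: 1.75 + 3·8.6957 = 27.8371.
Δq = 9.1038 − 8.6957 = 0.4081; wedge = 30 − 27.8371 = 2.1629.
DWL = ½ × 0.4081 × 2.1629 = 0.44.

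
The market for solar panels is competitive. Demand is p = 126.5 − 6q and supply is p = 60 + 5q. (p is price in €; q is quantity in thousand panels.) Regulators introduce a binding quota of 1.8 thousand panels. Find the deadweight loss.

€99.13 thousand

Competitive equilibrium: 126.5 − 6q = 60 + 5q → q* = 6.0455, p* = 90.2273.
At q = 1.8: demand price = 126.5 − 6·1.8 = 115.7; supply price = 60 + 5·1.8 = 69.
Δq = 6.0455 − 1.8 = 4.2455; wedge = 115.7 − 69 = 46.7.
Welfare loss = ½ × 4.2455 × 46.7 = €99.13 thousand.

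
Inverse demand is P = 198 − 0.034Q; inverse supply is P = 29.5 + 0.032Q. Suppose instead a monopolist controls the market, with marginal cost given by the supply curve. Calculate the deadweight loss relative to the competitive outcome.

Competitive equilibrium: 198 − 0.034Q = 29.5 + 0.032Q → Q* = 2553.0303, P* = 111.197.
Marginal revenue: MR = 198 − 0.068Q. Set MR = MC: 198 − 0.068Q = 29.5 + 0.032Q → Q_m = 1685.
Price P_m = 198 − 0.034·1685 = 140.71; MC(Q_m) = 29.5 + 0.032·1685 = 83.42.
Competitive Q* = 2553.0303, so ΔQ = 868.0303; wedge = 140.71 − 83.42 = 57.29.
Welfare loss = ½ × 868.0303 × 57.29 = 24864.73.

24864.73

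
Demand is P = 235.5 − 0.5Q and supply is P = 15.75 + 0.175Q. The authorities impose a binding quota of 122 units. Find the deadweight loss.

13984.27

Competitive equilibrium: 235.5 − 0.5Q = 15.75 + 0.175Q → Q* = 325.5556, P* = 72.7222.
At Q = 122: demand price = 235.5 − 0.5·122 = 174.5; supply price = 15.75 + 0.175·122 = 37.1.
ΔQ = 325.5556 − 122 = 203.5556; wedge = 174.5 − 37.1 = 137.4.
The triangle = ½ × 203.5556 × 137.4 = 13984.27.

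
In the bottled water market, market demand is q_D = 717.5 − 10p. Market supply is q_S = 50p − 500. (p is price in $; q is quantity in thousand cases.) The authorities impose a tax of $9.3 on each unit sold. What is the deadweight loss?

$360.375 thousand

In inverse form: demand p = 71.75 − 0.1q, supply p = 10 + 0.02q.
Competitive equilibrium: 71.75 − 0.1q = 10 + 0.02q → q* = 514.5833, p* = 20.2917.
With the tax, the buyer price exceeds the seller price by 9.3: (71.75 − 0.1q) − (10 + 0.02q) = 9.3 → q' = 437.0833.
Δq = 514.5833 − 437.0833 = 77.5; the wedge equals the tax, 9.3.
DWL = ½ × 77.5 × 9.3 = $360.375 thousand.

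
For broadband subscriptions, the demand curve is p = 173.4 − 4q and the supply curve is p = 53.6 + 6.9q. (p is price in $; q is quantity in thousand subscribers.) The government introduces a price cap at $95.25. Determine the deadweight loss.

$133.79 thousand

Competitive equilibrium: 173.4 − 4q = 53.6 + 6.9q → q* = 10.9908, p* = 129.4367.
At the ceiling p = 95.25, quantity supplied = (95.25 − 53.6)/6.9 = 6.0362.
Willingness to pay at q' = 6.0362: 173.4 − 4·6.0362 = 149.2552.
Δq = 10.9908 − 6.0362 = 4.9546; wedge = 149.2552 − 95.25 = 54.0052.
Deadweight loss = ½ × 4.9546 × 54.0052 = $133.79 thousand.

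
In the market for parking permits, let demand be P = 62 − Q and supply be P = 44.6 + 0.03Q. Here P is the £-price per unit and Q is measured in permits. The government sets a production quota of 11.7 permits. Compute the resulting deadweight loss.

£13.89

Competitive equilibrium: 62 − Q = 44.6 + 0.03Q → Q* = 16.8932, P* = 45.1068.
At Q = 11.7: demand price = 62 − 1·11.7 = 50.3; supply price = 44.6 + 0.03·11.7 = 44.951.
ΔQ = 16.8932 − 11.7 = 5.1932; wedge = 50.3 − 44.951 = 5.349.
Deadweight loss = ½ × 5.1932 × 5.349 = £13.89.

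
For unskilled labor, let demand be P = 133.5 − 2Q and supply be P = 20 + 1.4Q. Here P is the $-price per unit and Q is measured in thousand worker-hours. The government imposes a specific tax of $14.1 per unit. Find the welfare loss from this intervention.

Competitive equilibrium: 133.5 − 2Q = 20 + 1.4Q → Q* = 33.3824, P* = 66.7353.
With the tax, the buyer price exceeds the seller price by 14.1: (133.5 − 2Q) − (20 + 1.4Q) = 14.1 → Q' = 29.2353.
ΔQ = 33.3824 − 29.2353 = 4.1471; the wedge equals the tax, 14.1.
The triangle = ½ × 4.1471 × 14.1 = $29.24 thousand.

$29.24 thousand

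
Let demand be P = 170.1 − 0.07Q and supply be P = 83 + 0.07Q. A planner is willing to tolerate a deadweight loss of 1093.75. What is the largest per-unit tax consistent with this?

17.5

Competitive equilibrium: 170.1 − 0.07Q = 83 + 0.07Q → Q* = 622.1429, P* = 126.55.
A tax t gives ΔQ = t/0.14 and wedge t, so DWL = t²/0.28.
t²/0.28 = 1093.75 → t² = 306.25 → t = 17.5.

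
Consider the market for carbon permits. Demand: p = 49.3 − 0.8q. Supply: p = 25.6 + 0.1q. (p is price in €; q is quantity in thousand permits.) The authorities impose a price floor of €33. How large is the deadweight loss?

€15.98 thousand

Competitive equilibrium: 49.3 − 0.8q = 25.6 + 0.1q → q* = 26.3333, p* = 28.2333.
At the floor p = 33, quantity demanded = (49.3 − 33)/0.8 = 20.375.
Sellers' marginal cost at q' = 20.375: 25.6 + 0.1·20.375 = 27.6375.
Δq = 26.3333 − 20.375 = 5.9583; wedge = 33 − 27.6375 = 5.3625.
The triangle = ½ × 5.9583 × 5.3625 = €15.98 thousand.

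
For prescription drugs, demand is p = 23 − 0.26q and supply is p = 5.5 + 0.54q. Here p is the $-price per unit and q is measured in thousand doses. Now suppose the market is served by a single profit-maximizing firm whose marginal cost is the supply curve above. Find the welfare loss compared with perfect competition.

$11.52 thousand

Competitive equilibrium: 23 − 0.26q = 5.5 + 0.54q → q* = 21.875, p* = 17.3125.
Marginal revenue: MR = 23 − 0.52q. Set MR = MC: 23 − 0.52q = 5.5 + 0.54q → q_m = 16.5094.
Price p_m = 23 − 0.26·16.5094 = 18.7076; MC(q_m) = 5.5 + 0.54·16.5094 = 14.4151.
Competitive q* = 21.875, so Δq = 5.3656; wedge = 18.7076 − 14.4151 = 4.2925.
The triangle = ½ × 5.3656 × 4.2925 = $11.52 thousand.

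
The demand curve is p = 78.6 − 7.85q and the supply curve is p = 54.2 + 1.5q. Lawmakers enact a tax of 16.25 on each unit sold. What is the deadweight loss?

Competitive equilibrium: 78.6 − 7.85q = 54.2 + 1.5q → q* = 2.6096, p* = 58.1144.
With the tax, the buyer price exceeds the seller price by 16.25: (78.6 − 7.85q) − (54.2 + 1.5q) = 16.25 → q' = 0.8717.
Δq = 2.6096 − 0.8717 = 1.7379; the wedge equals the tax, 16.25.
Deadweight loss = ½ × 1.7379 × 16.25 = 14.12.

14.12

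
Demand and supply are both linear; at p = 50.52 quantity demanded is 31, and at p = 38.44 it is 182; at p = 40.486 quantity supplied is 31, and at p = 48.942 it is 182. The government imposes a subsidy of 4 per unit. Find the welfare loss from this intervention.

58.82

Demand slope = (38.44 − 50.52)/(182 − 31) = −0.08, so p = 53 − 0.08q.
Supply slope = (48.942 − 40.486)/(182 − 31) = 0.056, so p = 38.75 + 0.056q.
Competitive equilibrium: 53 − 0.08q = 38.75 + 0.056q → q* = 104.7794, p* = 44.6176.
The subsidy lowers effective supply by 4: p = 34.75 + 0.056q.
New quantity: 53 − 0.08q = 34.75 + 0.056q → q' = 134.1912.
Overproduction Δq = 134.1912 − 104.7794 = 29.4118; wedge = subsidy = 4.
The triangle = ½ × 29.4118 × 4 = 58.82.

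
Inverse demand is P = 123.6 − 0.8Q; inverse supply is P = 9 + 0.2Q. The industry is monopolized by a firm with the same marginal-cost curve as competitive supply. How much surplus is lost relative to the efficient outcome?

1297.10

Competitive equilibrium: 123.6 − 0.8Q = 9 + 0.2Q → Q* = 114.6, P* = 31.92.
Marginal revenue: MR = 123.6 − 1.6Q. Set MR = MC: 123.6 − 1.6Q = 9 + 0.2Q → Q_m = 63.6667.
Price P_m = 123.6 − 0.8·63.6667 = 72.6666; MC(Q_m) = 9 + 0.2·63.6667 = 21.7333.
Competitive Q* = 114.6, so ΔQ = 50.9333; wedge = 72.6666 − 21.7333 = 50.9333.
Welfare loss = ½ × 50.9333 × 50.9333 = 1297.10.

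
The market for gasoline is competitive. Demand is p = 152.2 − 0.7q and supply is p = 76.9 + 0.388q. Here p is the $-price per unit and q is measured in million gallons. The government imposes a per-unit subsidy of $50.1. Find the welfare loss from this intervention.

Competitive equilibrium: 152.2 − 0.7q = 76.9 + 0.388q → q* = 69.2096, p* = 103.7533.
The subsidy lowers effective supply by 50.1: p = 26.8 + 0.388q.
New quantity: 152.2 − 0.7q = 26.8 + 0.388q → q' = 115.2574.
Overproduction Δq = 115.2574 − 69.2096 = 46.0478; wedge = subsidy = 50.1.
Deadweight loss = ½ × 46.0478 × 50.1 = $1153.50 million.

$1153.50 million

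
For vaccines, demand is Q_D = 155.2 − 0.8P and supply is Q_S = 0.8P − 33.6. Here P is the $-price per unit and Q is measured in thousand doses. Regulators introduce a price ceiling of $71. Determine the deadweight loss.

$1767.20 thousand

In inverse form: demand P = 194 − 1.25Q, supply P = 42 + 1.25Q.
Competitive equilibrium: 194 − 1.25Q = 42 + 1.25Q → Q* = 60.8, P* = 118.
At the ceiling P = 71, quantity supplied = (71 − 42)/1.25 = 23.2.
Willingness to pay at Q' = 23.2: 194 − 1.25·23.2 = 165.
ΔQ = 60.8 − 23.2 = 37.6; wedge = 165 − 71 = 94.
DWL = ½ × 37.6 × 94 = $1767.20 thousand.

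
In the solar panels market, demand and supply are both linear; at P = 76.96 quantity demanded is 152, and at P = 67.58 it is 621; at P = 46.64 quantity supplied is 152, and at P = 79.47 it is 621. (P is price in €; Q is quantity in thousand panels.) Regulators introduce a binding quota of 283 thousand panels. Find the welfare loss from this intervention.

€1907.56 thousand

Demand slope = (67.58 − 76.96)/(621 − 152) = −0.02, so P = 80 − 0.02Q.
Supply slope = (79.47 − 46.64)/(621 − 152) = 0.07, so P = 36 + 0.07Q.
Competitive equilibrium: 80 − 0.02Q = 36 + 0.07Q → Q* = 488.8889, P* = 70.2222.
At Q = 283: demand price = 80 − 0.02·283 = 74.34; supply price = 36 + 0.07·283 = 55.81.
ΔQ = 488.8889 − 283 = 205.8889; wedge = 74.34 − 55.81 = 18.53.
Deadweight loss = ½ × 205.8889 × 18.53 = €1907.56 thousand.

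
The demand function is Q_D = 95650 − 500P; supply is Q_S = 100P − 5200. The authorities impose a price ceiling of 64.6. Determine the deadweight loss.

642528.02

In inverse form: demand P = 191.3 − 0.002Q, supply P = 52 + 0.01Q.
Competitive equilibrium: 191.3 − 0.002Q = 52 + 0.01Q → Q* = 11608.33333, P* = 168.08333.
At the ceiling P = 64.6, quantity supplied = (64.6 − 52)/0.01 = 1260.
Willingness to pay at Q' = 1260: 191.3 − 0.002·1260 = 188.78.
ΔQ = 11608.33333 − 1260 = 10348.33333; wedge = 188.78 − 64.6 = 124.18.
Welfare loss = ½ × 10348.33333 × 124.18 = 642528.02.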